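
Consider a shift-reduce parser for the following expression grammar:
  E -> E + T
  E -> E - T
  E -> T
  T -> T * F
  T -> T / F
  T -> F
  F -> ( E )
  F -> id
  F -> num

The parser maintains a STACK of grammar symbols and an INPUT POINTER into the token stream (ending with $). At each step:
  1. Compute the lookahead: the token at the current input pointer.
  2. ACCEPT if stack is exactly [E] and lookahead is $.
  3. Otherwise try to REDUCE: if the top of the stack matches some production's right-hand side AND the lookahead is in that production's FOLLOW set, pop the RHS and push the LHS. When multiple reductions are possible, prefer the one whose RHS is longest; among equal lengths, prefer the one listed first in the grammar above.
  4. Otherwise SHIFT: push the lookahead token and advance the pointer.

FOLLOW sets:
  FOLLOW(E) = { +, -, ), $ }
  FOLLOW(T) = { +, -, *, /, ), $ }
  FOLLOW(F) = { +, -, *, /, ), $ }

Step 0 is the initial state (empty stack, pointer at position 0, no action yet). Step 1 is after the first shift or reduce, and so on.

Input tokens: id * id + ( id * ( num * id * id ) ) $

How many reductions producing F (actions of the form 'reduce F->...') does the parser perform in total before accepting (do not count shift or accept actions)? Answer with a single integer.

Answer: 8

Derivation:
Step 1: shift id. Stack=[id] ptr=1 lookahead=* remaining=[* id + ( id * ( num * id * id ) ) $]
Step 2: reduce F->id. Stack=[F] ptr=1 lookahead=* remaining=[* id + ( id * ( num * id * id ) ) $]
Step 3: reduce T->F. Stack=[T] ptr=1 lookahead=* remaining=[* id + ( id * ( num * id * id ) ) $]
Step 4: shift *. Stack=[T *] ptr=2 lookahead=id remaining=[id + ( id * ( num * id * id ) ) $]
Step 5: shift id. Stack=[T * id] ptr=3 lookahead=+ remaining=[+ ( id * ( num * id * id ) ) $]
Step 6: reduce F->id. Stack=[T * F] ptr=3 lookahead=+ remaining=[+ ( id * ( num * id * id ) ) $]
Step 7: reduce T->T * F. Stack=[T] ptr=3 lookahead=+ remaining=[+ ( id * ( num * id * id ) ) $]
Step 8: reduce E->T. Stack=[E] ptr=3 lookahead=+ remaining=[+ ( id * ( num * id * id ) ) $]
Step 9: shift +. Stack=[E +] ptr=4 lookahead=( remaining=[( id * ( num * id * id ) ) $]
Step 10: shift (. Stack=[E + (] ptr=5 lookahead=id remaining=[id * ( num * id * id ) ) $]
Step 11: shift id. Stack=[E + ( id] ptr=6 lookahead=* remaining=[* ( num * id * id ) ) $]
Step 12: reduce F->id. Stack=[E + ( F] ptr=6 lookahead=* remaining=[* ( num * id * id ) ) $]
Step 13: reduce T->F. Stack=[E + ( T] ptr=6 lookahead=* remaining=[* ( num * id * id ) ) $]
Step 14: shift *. Stack=[E + ( T *] ptr=7 lookahead=( remaining=[( num * id * id ) ) $]
Step 15: shift (. Stack=[E + ( T * (] ptr=8 lookahead=num remaining=[num * id * id ) ) $]
Step 16: shift num. Stack=[E + ( T * ( num] ptr=9 lookahead=* remaining=[* id * id ) ) $]
Step 17: reduce F->num. Stack=[E + ( T * ( F] ptr=9 lookahead=* remaining=[* id * id ) ) $]
Step 18: reduce T->F. Stack=[E + ( T * ( T] ptr=9 lookahead=* remaining=[* id * id ) ) $]
Step 19: shift *. Stack=[E + ( T * ( T *] ptr=10 lookahead=id remaining=[id * id ) ) $]
Step 20: shift id. Stack=[E + ( T * ( T * id] ptr=11 lookahead=* remaining=[* id ) ) $]
Step 21: reduce F->id. Stack=[E + ( T * ( T * F] ptr=11 lookahead=* remaining=[* id ) ) $]
Step 22: reduce T->T * F. Stack=[E + ( T * ( T] ptr=11 lookahead=* remaining=[* id ) ) $]
Step 23: shift *. Stack=[E + ( T * ( T *] ptr=12 lookahead=id remaining=[id ) ) $]
Step 24: shift id. Stack=[E + ( T * ( T * id] ptr=13 lookahead=) remaining=[) ) $]
Step 25: reduce F->id. Stack=[E + ( T * ( T * F] ptr=13 lookahead=) remaining=[) ) $]
Step 26: reduce T->T * F. Stack=[E + ( T * ( T] ptr=13 lookahead=) remaining=[) ) $]
Step 27: reduce E->T. Stack=[E + ( T * ( E] ptr=13 lookahead=) remaining=[) ) $]
Step 28: shift ). Stack=[E + ( T * ( E )] ptr=14 lookahead=) remaining=[) $]
Step 29: reduce F->( E ). Stack=[E + ( T * F] ptr=14 lookahead=) remaining=[) $]
Step 30: reduce T->T * F. Stack=[E + ( T] ptr=14 lookahead=) remaining=[) $]
Step 31: reduce E->T. Stack=[E + ( E] ptr=14 lookahead=) remaining=[) $]
Step 32: shift ). Stack=[E + ( E )] ptr=15 lookahead=$ remaining=[$]
Step 33: reduce F->( E ). Stack=[E + F] ptr=15 lookahead=$ remaining=[$]
Step 34: reduce T->F. Stack=[E + T] ptr=15 lookahead=$ remaining=[$]
Step 35: reduce E->E + T. Stack=[E] ptr=15 lookahead=$ remaining=[$]
Step 36: accept. Stack=[E] ptr=15 lookahead=$ remaining=[$]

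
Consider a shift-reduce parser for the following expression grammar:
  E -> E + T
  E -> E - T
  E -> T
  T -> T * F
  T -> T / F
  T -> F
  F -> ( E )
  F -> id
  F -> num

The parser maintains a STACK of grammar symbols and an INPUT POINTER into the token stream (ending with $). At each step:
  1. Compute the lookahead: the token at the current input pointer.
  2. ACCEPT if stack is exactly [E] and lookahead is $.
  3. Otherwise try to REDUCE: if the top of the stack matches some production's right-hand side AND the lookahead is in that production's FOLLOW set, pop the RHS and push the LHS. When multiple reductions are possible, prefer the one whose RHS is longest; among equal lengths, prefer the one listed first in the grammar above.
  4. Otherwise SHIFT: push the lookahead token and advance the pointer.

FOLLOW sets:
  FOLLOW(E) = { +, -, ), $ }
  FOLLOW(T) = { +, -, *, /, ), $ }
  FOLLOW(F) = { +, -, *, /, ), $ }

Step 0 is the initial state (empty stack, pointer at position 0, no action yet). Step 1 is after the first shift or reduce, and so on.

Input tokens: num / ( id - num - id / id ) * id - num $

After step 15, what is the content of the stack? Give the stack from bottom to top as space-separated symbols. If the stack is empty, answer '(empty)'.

Step 1: shift num. Stack=[num] ptr=1 lookahead=/ remaining=[/ ( id - num - id / id ) * id - num $]
Step 2: reduce F->num. Stack=[F] ptr=1 lookahead=/ remaining=[/ ( id - num - id / id ) * id - num $]
Step 3: reduce T->F. Stack=[T] ptr=1 lookahead=/ remaining=[/ ( id - num - id / id ) * id - num $]
Step 4: shift /. Stack=[T /] ptr=2 lookahead=( remaining=[( id - num - id / id ) * id - num $]
Step 5: shift (. Stack=[T / (] ptr=3 lookahead=id remaining=[id - num - id / id ) * id - num $]
Step 6: shift id. Stack=[T / ( id] ptr=4 lookahead=- remaining=[- num - id / id ) * id - num $]
Step 7: reduce F->id. Stack=[T / ( F] ptr=4 lookahead=- remaining=[- num - id / id ) * id - num $]
Step 8: reduce T->F. Stack=[T / ( T] ptr=4 lookahead=- remaining=[- num - id / id ) * id - num $]
Step 9: reduce E->T. Stack=[T / ( E] ptr=4 lookahead=- remaining=[- num - id / id ) * id - num $]
Step 10: shift -. Stack=[T / ( E -] ptr=5 lookahead=num remaining=[num - id / id ) * id - num $]
Step 11: shift num. Stack=[T / ( E - num] ptr=6 lookahead=- remaining=[- id / id ) * id - num $]
Step 12: reduce F->num. Stack=[T / ( E - F] ptr=6 lookahead=- remaining=[- id / id ) * id - num $]
Step 13: reduce T->F. Stack=[T / ( E - T] ptr=6 lookahead=- remaining=[- id / id ) * id - num $]
Step 14: reduce E->E - T. Stack=[T / ( E] ptr=6 lookahead=- remaining=[- id / id ) * id - num $]
Step 15: shift -. Stack=[T / ( E -] ptr=7 lookahead=id remaining=[id / id ) * id - num $]

Answer: T / ( E -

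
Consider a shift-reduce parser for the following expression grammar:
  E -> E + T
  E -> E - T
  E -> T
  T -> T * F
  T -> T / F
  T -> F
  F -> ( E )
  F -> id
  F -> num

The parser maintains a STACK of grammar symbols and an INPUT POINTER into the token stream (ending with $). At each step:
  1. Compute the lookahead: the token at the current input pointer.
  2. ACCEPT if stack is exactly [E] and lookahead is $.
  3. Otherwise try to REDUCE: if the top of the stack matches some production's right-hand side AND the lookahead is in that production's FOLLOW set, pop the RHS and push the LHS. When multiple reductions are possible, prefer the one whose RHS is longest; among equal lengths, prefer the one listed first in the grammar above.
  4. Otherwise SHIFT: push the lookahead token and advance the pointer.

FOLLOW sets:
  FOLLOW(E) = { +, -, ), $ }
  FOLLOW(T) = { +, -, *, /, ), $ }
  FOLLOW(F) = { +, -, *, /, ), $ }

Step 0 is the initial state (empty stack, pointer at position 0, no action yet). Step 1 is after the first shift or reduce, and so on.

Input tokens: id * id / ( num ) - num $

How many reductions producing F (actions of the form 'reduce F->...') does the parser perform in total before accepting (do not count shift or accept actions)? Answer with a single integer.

Answer: 5

Derivation:
Step 1: shift id. Stack=[id] ptr=1 lookahead=* remaining=[* id / ( num ) - num $]
Step 2: reduce F->id. Stack=[F] ptr=1 lookahead=* remaining=[* id / ( num ) - num $]
Step 3: reduce T->F. Stack=[T] ptr=1 lookahead=* remaining=[* id / ( num ) - num $]
Step 4: shift *. Stack=[T *] ptr=2 lookahead=id remaining=[id / ( num ) - num $]
Step 5: shift id. Stack=[T * id] ptr=3 lookahead=/ remaining=[/ ( num ) - num $]
Step 6: reduce F->id. Stack=[T * F] ptr=3 lookahead=/ remaining=[/ ( num ) - num $]
Step 7: reduce T->T * F. Stack=[T] ptr=3 lookahead=/ remaining=[/ ( num ) - num $]
Step 8: shift /. Stack=[T /] ptr=4 lookahead=( remaining=[( num ) - num $]
Step 9: shift (. Stack=[T / (] ptr=5 lookahead=num remaining=[num ) - num $]
Step 10: shift num. Stack=[T / ( num] ptr=6 lookahead=) remaining=[) - num $]
Step 11: reduce F->num. Stack=[T / ( F] ptr=6 lookahead=) remaining=[) - num $]
Step 12: reduce T->F. Stack=[T / ( T] ptr=6 lookahead=) remaining=[) - num $]
Step 13: reduce E->T. Stack=[T / ( E] ptr=6 lookahead=) remaining=[) - num $]
Step 14: shift ). Stack=[T / ( E )] ptr=7 lookahead=- remaining=[- num $]
Step 15: reduce F->( E ). Stack=[T / F] ptr=7 lookahead=- remaining=[- num $]
Step 16: reduce T->T / F. Stack=[T] ptr=7 lookahead=- remaining=[- num $]
Step 17: reduce E->T. Stack=[E] ptr=7 lookahead=- remaining=[- num $]
Step 18: shift -. Stack=[E -] ptr=8 lookahead=num remaining=[num $]
Step 19: shift num. Stack=[E - num] ptr=9 lookahead=$ remaining=[$]
Step 20: reduce F->num. Stack=[E - F] ptr=9 lookahead=$ remaining=[$]
Step 21: reduce T->F. Stack=[E - T] ptr=9 lookahead=$ remaining=[$]
Step 22: reduce E->E - T. Stack=[E] ptr=9 lookahead=$ remaining=[$]
Step 23: accept. Stack=[E] ptr=9 lookahead=$ remaining=[$]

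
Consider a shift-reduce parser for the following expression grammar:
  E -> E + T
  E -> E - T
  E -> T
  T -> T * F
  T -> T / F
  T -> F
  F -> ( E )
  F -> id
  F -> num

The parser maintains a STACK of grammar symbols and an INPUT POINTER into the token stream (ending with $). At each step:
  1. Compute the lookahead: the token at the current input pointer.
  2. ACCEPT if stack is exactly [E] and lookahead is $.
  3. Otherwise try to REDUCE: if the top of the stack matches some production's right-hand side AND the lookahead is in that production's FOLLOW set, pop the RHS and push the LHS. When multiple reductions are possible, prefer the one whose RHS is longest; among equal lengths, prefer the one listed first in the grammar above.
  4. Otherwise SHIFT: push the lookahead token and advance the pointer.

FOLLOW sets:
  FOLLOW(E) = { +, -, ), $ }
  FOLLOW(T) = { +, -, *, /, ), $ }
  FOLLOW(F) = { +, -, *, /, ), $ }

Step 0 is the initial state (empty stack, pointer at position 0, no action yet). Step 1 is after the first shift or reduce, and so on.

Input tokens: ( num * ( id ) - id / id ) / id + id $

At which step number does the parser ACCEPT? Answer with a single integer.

Step 1: shift (. Stack=[(] ptr=1 lookahead=num remaining=[num * ( id ) - id / id ) / id + id $]
Step 2: shift num. Stack=[( num] ptr=2 lookahead=* remaining=[* ( id ) - id / id ) / id + id $]
Step 3: reduce F->num. Stack=[( F] ptr=2 lookahead=* remaining=[* ( id ) - id / id ) / id + id $]
Step 4: reduce T->F. Stack=[( T] ptr=2 lookahead=* remaining=[* ( id ) - id / id ) / id + id $]
Step 5: shift *. Stack=[( T *] ptr=3 lookahead=( remaining=[( id ) - id / id ) / id + id $]
Step 6: shift (. Stack=[( T * (] ptr=4 lookahead=id remaining=[id ) - id / id ) / id + id $]
Step 7: shift id. Stack=[( T * ( id] ptr=5 lookahead=) remaining=[) - id / id ) / id + id $]
Step 8: reduce F->id. Stack=[( T * ( F] ptr=5 lookahead=) remaining=[) - id / id ) / id + id $]
Step 9: reduce T->F. Stack=[( T * ( T] ptr=5 lookahead=) remaining=[) - id / id ) / id + id $]
Step 10: reduce E->T. Stack=[( T * ( E] ptr=5 lookahead=) remaining=[) - id / id ) / id + id $]
Step 11: shift ). Stack=[( T * ( E )] ptr=6 lookahead=- remaining=[- id / id ) / id + id $]
Step 12: reduce F->( E ). Stack=[( T * F] ptr=6 lookahead=- remaining=[- id / id ) / id + id $]
Step 13: reduce T->T * F. Stack=[( T] ptr=6 lookahead=- remaining=[- id / id ) / id + id $]
Step 14: reduce E->T. Stack=[( E] ptr=6 lookahead=- remaining=[- id / id ) / id + id $]
Step 15: shift -. Stack=[( E -] ptr=7 lookahead=id remaining=[id / id ) / id + id $]
Step 16: shift id. Stack=[( E - id] ptr=8 lookahead=/ remaining=[/ id ) / id + id $]
Step 17: reduce F->id. Stack=[( E - F] ptr=8 lookahead=/ remaining=[/ id ) / id + id $]
Step 18: reduce T->F. Stack=[( E - T] ptr=8 lookahead=/ remaining=[/ id ) / id + id $]
Step 19: shift /. Stack=[( E - T /] ptr=9 lookahead=id remaining=[id ) / id + id $]
Step 20: shift id. Stack=[( E - T / id] ptr=10 lookahead=) remaining=[) / id + id $]
Step 21: reduce F->id. Stack=[( E - T / F] ptr=10 lookahead=) remaining=[) / id + id $]
Step 22: reduce T->T / F. Stack=[( E - T] ptr=10 lookahead=) remaining=[) / id + id $]
Step 23: reduce E->E - T. Stack=[( E] ptr=10 lookahead=) remaining=[) / id + id $]
Step 24: shift ). Stack=[( E )] ptr=11 lookahead=/ remaining=[/ id + id $]
Step 25: reduce F->( E ). Stack=[F] ptr=11 lookahead=/ remaining=[/ id + id $]
Step 26: reduce T->F. Stack=[T] ptr=11 lookahead=/ remaining=[/ id + id $]
Step 27: shift /. Stack=[T /] ptr=12 lookahead=id remaining=[id + id $]
Step 28: shift id. Stack=[T / id] ptr=13 lookahead=+ remaining=[+ id $]
Step 29: reduce F->id. Stack=[T / F] ptr=13 lookahead=+ remaining=[+ id $]
Step 30: reduce T->T / F. Stack=[T] ptr=13 lookahead=+ remaining=[+ id $]
Step 31: reduce E->T. Stack=[E] ptr=13 lookahead=+ remaining=[+ id $]
Step 32: shift +. Stack=[E +] ptr=14 lookahead=id remaining=[id $]
Step 33: shift id. Stack=[E + id] ptr=15 lookahead=$ remaining=[$]
Step 34: reduce F->id. Stack=[E + F] ptr=15 lookahead=$ remaining=[$]
Step 35: reduce T->F. Stack=[E + T] ptr=15 lookahead=$ remaining=[$]
Step 36: reduce E->E + T. Stack=[E] ptr=15 lookahead=$ remaining=[$]
Step 37: accept. Stack=[E] ptr=15 lookahead=$ remaining=[$]

Answer: 37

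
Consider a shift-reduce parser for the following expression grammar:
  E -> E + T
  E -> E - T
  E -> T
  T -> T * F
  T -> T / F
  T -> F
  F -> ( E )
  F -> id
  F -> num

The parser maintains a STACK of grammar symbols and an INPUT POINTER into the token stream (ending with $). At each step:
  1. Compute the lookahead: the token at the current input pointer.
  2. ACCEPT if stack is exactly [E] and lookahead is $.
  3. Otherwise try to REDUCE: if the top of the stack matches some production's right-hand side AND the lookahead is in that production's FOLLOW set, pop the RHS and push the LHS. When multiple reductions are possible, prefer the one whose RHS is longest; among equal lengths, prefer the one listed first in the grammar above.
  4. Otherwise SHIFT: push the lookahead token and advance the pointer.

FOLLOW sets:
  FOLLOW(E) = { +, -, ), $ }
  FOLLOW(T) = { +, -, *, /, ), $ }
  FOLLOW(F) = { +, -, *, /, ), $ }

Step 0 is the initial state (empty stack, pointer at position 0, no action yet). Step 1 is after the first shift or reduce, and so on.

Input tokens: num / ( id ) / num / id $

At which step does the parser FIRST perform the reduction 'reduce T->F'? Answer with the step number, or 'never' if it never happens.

Step 1: shift num. Stack=[num] ptr=1 lookahead=/ remaining=[/ ( id ) / num / id $]
Step 2: reduce F->num. Stack=[F] ptr=1 lookahead=/ remaining=[/ ( id ) / num / id $]
Step 3: reduce T->F. Stack=[T] ptr=1 lookahead=/ remaining=[/ ( id ) / num / id $]

Answer: 3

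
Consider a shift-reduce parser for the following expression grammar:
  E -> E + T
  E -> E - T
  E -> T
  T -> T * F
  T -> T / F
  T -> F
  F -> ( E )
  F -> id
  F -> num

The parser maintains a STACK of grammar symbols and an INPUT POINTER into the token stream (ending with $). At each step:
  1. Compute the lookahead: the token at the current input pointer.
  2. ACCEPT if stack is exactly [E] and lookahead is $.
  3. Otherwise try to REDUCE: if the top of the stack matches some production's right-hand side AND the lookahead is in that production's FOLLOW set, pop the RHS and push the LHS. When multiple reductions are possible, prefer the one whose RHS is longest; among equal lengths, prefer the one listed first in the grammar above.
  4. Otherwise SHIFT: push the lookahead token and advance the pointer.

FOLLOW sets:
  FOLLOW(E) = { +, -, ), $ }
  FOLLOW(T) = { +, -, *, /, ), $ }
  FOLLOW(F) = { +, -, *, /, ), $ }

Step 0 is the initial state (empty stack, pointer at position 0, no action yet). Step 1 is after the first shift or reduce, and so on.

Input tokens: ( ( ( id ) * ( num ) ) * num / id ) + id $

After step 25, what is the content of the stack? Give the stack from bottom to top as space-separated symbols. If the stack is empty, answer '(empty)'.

Answer: ( T * num

Derivation:
Step 1: shift (. Stack=[(] ptr=1 lookahead=( remaining=[( ( id ) * ( num ) ) * num / id ) + id $]
Step 2: shift (. Stack=[( (] ptr=2 lookahead=( remaining=[( id ) * ( num ) ) * num / id ) + id $]
Step 3: shift (. Stack=[( ( (] ptr=3 lookahead=id remaining=[id ) * ( num ) ) * num / id ) + id $]
Step 4: shift id. Stack=[( ( ( id] ptr=4 lookahead=) remaining=[) * ( num ) ) * num / id ) + id $]
Step 5: reduce F->id. Stack=[( ( ( F] ptr=4 lookahead=) remaining=[) * ( num ) ) * num / id ) + id $]
Step 6: reduce T->F. Stack=[( ( ( T] ptr=4 lookahead=) remaining=[) * ( num ) ) * num / id ) + id $]
Step 7: reduce E->T. Stack=[( ( ( E] ptr=4 lookahead=) remaining=[) * ( num ) ) * num / id ) + id $]
Step 8: shift ). Stack=[( ( ( E )] ptr=5 lookahead=* remaining=[* ( num ) ) * num / id ) + id $]
Step 9: reduce F->( E ). Stack=[( ( F] ptr=5 lookahead=* remaining=[* ( num ) ) * num / id ) + id $]
Step 10: reduce T->F. Stack=[( ( T] ptr=5 lookahead=* remaining=[* ( num ) ) * num / id ) + id $]
Step 11: shift *. Stack=[( ( T *] ptr=6 lookahead=( remaining=[( num ) ) * num / id ) + id $]
Step 12: shift (. Stack=[( ( T * (] ptr=7 lookahead=num remaining=[num ) ) * num / id ) + id $]
Step 13: shift num. Stack=[( ( T * ( num] ptr=8 lookahead=) remaining=[) ) * num / id ) + id $]
Step 14: reduce F->num. Stack=[( ( T * ( F] ptr=8 lookahead=) remaining=[) ) * num / id ) + id $]
Step 15: reduce T->F. Stack=[( ( T * ( T] ptr=8 lookahead=) remaining=[) ) * num / id ) + id $]
Step 16: reduce E->T. Stack=[( ( T * ( E] ptr=8 lookahead=) remaining=[) ) * num / id ) + id $]
Step 17: shift ). Stack=[( ( T * ( E )] ptr=9 lookahead=) remaining=[) * num / id ) + id $]
Step 18: reduce F->( E ). Stack=[( ( T * F] ptr=9 lookahead=) remaining=[) * num / id ) + id $]
Step 19: reduce T->T * F. Stack=[( ( T] ptr=9 lookahead=) remaining=[) * num / id ) + id $]
Step 20: reduce E->T. Stack=[( ( E] ptr=9 lookahead=) remaining=[) * num / id ) + id $]
Step 21: shift ). Stack=[( ( E )] ptr=10 lookahead=* remaining=[* num / id ) + id $]
Step 22: reduce F->( E ). Stack=[( F] ptr=10 lookahead=* remaining=[* num / id ) + id $]
Step 23: reduce T->F. Stack=[( T] ptr=10 lookahead=* remaining=[* num / id ) + id $]
Step 24: shift *. Stack=[( T *] ptr=11 lookahead=num remaining=[num / id ) + id $]
Step 25: shift num. Stack=[( T * num] ptr=12 lookahead=/ remaining=[/ id ) + id $]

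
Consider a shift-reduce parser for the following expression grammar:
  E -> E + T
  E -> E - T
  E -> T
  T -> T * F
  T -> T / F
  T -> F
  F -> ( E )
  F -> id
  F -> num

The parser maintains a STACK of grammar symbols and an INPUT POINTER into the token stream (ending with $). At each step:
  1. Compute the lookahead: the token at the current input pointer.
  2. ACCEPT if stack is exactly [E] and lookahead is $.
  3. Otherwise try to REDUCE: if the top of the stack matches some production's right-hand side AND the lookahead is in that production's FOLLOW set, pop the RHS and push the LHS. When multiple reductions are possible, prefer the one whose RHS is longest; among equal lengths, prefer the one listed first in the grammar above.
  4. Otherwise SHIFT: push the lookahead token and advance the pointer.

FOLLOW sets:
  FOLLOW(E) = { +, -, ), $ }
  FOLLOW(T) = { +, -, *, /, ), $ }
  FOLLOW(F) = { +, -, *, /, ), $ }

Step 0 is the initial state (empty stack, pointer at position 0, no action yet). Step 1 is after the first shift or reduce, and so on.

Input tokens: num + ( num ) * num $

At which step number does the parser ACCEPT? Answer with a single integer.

Step 1: shift num. Stack=[num] ptr=1 lookahead=+ remaining=[+ ( num ) * num $]
Step 2: reduce F->num. Stack=[F] ptr=1 lookahead=+ remaining=[+ ( num ) * num $]
Step 3: reduce T->F. Stack=[T] ptr=1 lookahead=+ remaining=[+ ( num ) * num $]
Step 4: reduce E->T. Stack=[E] ptr=1 lookahead=+ remaining=[+ ( num ) * num $]
Step 5: shift +. Stack=[E +] ptr=2 lookahead=( remaining=[( num ) * num $]
Step 6: shift (. Stack=[E + (] ptr=3 lookahead=num remaining=[num ) * num $]
Step 7: shift num. Stack=[E + ( num] ptr=4 lookahead=) remaining=[) * num $]
Step 8: reduce F->num. Stack=[E + ( F] ptr=4 lookahead=) remaining=[) * num $]
Step 9: reduce T->F. Stack=[E + ( T] ptr=4 lookahead=) remaining=[) * num $]
Step 10: reduce E->T. Stack=[E + ( E] ptr=4 lookahead=) remaining=[) * num $]
Step 11: shift ). Stack=[E + ( E )] ptr=5 lookahead=* remaining=[* num $]
Step 12: reduce F->( E ). Stack=[E + F] ptr=5 lookahead=* remaining=[* num $]
Step 13: reduce T->F. Stack=[E + T] ptr=5 lookahead=* remaining=[* num $]
Step 14: shift *. Stack=[E + T *] ptr=6 lookahead=num remaining=[num $]
Step 15: shift num. Stack=[E + T * num] ptr=7 lookahead=$ remaining=[$]
Step 16: reduce F->num. Stack=[E + T * F] ptr=7 lookahead=$ remaining=[$]
Step 17: reduce T->T * F. Stack=[E + T] ptr=7 lookahead=$ remaining=[$]
Step 18: reduce E->E + T. Stack=[E] ptr=7 lookahead=$ remaining=[$]
Step 19: accept. Stack=[E] ptr=7 lookahead=$ remaining=[$]

Answer: 19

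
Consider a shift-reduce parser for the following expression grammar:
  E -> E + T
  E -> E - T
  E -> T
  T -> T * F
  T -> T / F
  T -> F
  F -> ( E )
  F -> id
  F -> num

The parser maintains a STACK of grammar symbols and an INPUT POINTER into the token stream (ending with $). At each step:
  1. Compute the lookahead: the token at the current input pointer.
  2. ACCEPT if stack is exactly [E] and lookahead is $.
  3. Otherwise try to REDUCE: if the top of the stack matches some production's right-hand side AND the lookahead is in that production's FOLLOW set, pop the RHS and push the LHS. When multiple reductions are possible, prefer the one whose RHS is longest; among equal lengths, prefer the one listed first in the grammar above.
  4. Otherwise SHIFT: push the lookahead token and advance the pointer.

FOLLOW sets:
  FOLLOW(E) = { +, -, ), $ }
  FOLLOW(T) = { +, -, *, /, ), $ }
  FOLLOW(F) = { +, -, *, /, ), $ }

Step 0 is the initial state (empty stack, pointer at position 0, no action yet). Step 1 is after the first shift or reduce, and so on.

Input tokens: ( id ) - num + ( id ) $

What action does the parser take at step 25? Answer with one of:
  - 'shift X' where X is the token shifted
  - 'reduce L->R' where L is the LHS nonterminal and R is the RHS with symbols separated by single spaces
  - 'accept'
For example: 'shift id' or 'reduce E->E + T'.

Step 1: shift (. Stack=[(] ptr=1 lookahead=id remaining=[id ) - num + ( id ) $]
Step 2: shift id. Stack=[( id] ptr=2 lookahead=) remaining=[) - num + ( id ) $]
Step 3: reduce F->id. Stack=[( F] ptr=2 lookahead=) remaining=[) - num + ( id ) $]
Step 4: reduce T->F. Stack=[( T] ptr=2 lookahead=) remaining=[) - num + ( id ) $]
Step 5: reduce E->T. Stack=[( E] ptr=2 lookahead=) remaining=[) - num + ( id ) $]
Step 6: shift ). Stack=[( E )] ptr=3 lookahead=- remaining=[- num + ( id ) $]
Step 7: reduce F->( E ). Stack=[F] ptr=3 lookahead=- remaining=[- num + ( id ) $]
Step 8: reduce T->F. Stack=[T] ptr=3 lookahead=- remaining=[- num + ( id ) $]
Step 9: reduce E->T. Stack=[E] ptr=3 lookahead=- remaining=[- num + ( id ) $]
Step 10: shift -. Stack=[E -] ptr=4 lookahead=num remaining=[num + ( id ) $]
Step 11: shift num. Stack=[E - num] ptr=5 lookahead=+ remaining=[+ ( id ) $]
Step 12: reduce F->num. Stack=[E - F] ptr=5 lookahead=+ remaining=[+ ( id ) $]
Step 13: reduce T->F. Stack=[E - T] ptr=5 lookahead=+ remaining=[+ ( id ) $]
Step 14: reduce E->E - T. Stack=[E] ptr=5 lookahead=+ remaining=[+ ( id ) $]
Step 15: shift +. Stack=[E +] ptr=6 lookahead=( remaining=[( id ) $]
Step 16: shift (. Stack=[E + (] ptr=7 lookahead=id remaining=[id ) $]
Step 17: shift id. Stack=[E + ( id] ptr=8 lookahead=) remaining=[) $]
Step 18: reduce F->id. Stack=[E + ( F] ptr=8 lookahead=) remaining=[) $]
Step 19: reduce T->F. Stack=[E + ( T] ptr=8 lookahead=) remaining=[) $]
Step 20: reduce E->T. Stack=[E + ( E] ptr=8 lookahead=) remaining=[) $]
Step 21: shift ). Stack=[E + ( E )] ptr=9 lookahead=$ remaining=[$]
Step 22: reduce F->( E ). Stack=[E + F] ptr=9 lookahead=$ remaining=[$]
Step 23: reduce T->F. Stack=[E + T] ptr=9 lookahead=$ remaining=[$]
Step 24: reduce E->E + T. Stack=[E] ptr=9 lookahead=$ remaining=[$]
Step 25: accept. Stack=[E] ptr=9 lookahead=$ remaining=[$]

Answer: accept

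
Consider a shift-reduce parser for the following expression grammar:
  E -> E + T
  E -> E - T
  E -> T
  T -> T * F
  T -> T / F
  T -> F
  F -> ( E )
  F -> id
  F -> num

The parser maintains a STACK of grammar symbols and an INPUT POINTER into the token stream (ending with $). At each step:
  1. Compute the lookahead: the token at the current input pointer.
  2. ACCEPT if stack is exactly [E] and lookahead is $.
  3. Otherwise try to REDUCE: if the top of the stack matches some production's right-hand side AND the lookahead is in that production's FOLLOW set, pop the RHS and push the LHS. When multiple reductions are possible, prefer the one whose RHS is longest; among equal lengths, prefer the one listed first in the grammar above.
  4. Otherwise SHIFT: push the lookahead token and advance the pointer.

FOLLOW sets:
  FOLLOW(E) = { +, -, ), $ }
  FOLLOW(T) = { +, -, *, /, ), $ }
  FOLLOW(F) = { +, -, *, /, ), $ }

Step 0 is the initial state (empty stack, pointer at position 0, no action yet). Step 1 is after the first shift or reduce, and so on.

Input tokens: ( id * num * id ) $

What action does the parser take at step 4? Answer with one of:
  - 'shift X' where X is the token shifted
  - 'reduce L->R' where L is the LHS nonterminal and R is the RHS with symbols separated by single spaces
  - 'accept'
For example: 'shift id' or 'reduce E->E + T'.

Answer: reduce T->F

Derivation:
Step 1: shift (. Stack=[(] ptr=1 lookahead=id remaining=[id * num * id ) $]
Step 2: shift id. Stack=[( id] ptr=2 lookahead=* remaining=[* num * id ) $]
Step 3: reduce F->id. Stack=[( F] ptr=2 lookahead=* remaining=[* num * id ) $]
Step 4: reduce T->F. Stack=[( T] ptr=2 lookahead=* remaining=[* num * id ) $]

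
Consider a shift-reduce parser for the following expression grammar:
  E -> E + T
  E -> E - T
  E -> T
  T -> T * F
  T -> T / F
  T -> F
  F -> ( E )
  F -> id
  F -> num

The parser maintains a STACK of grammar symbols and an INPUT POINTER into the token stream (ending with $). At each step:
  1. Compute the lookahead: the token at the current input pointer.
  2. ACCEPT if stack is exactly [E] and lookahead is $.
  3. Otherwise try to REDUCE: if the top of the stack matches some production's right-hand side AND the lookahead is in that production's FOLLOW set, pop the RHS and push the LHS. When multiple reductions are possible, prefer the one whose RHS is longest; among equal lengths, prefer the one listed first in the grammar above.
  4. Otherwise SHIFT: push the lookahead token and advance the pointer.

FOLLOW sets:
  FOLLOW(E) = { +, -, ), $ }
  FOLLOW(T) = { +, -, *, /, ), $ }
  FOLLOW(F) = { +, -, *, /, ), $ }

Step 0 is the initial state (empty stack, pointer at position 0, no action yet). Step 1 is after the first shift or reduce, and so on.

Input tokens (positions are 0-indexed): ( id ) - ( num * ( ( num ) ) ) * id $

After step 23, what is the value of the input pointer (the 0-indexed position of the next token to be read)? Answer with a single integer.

Answer: 11

Derivation:
Step 1: shift (. Stack=[(] ptr=1 lookahead=id remaining=[id ) - ( num * ( ( num ) ) ) * id $]
Step 2: shift id. Stack=[( id] ptr=2 lookahead=) remaining=[) - ( num * ( ( num ) ) ) * id $]
Step 3: reduce F->id. Stack=[( F] ptr=2 lookahead=) remaining=[) - ( num * ( ( num ) ) ) * id $]
Step 4: reduce T->F. Stack=[( T] ptr=2 lookahead=) remaining=[) - ( num * ( ( num ) ) ) * id $]
Step 5: reduce E->T. Stack=[( E] ptr=2 lookahead=) remaining=[) - ( num * ( ( num ) ) ) * id $]
Step 6: shift ). Stack=[( E )] ptr=3 lookahead=- remaining=[- ( num * ( ( num ) ) ) * id $]
Step 7: reduce F->( E ). Stack=[F] ptr=3 lookahead=- remaining=[- ( num * ( ( num ) ) ) * id $]
Step 8: reduce T->F. Stack=[T] ptr=3 lookahead=- remaining=[- ( num * ( ( num ) ) ) * id $]
Step 9: reduce E->T. Stack=[E] ptr=3 lookahead=- remaining=[- ( num * ( ( num ) ) ) * id $]
Step 10: shift -. Stack=[E -] ptr=4 lookahead=( remaining=[( num * ( ( num ) ) ) * id $]
Step 11: shift (. Stack=[E - (] ptr=5 lookahead=num remaining=[num * ( ( num ) ) ) * id $]
Step 12: shift num. Stack=[E - ( num] ptr=6 lookahead=* remaining=[* ( ( num ) ) ) * id $]
Step 13: reduce F->num. Stack=[E - ( F] ptr=6 lookahead=* remaining=[* ( ( num ) ) ) * id $]
Step 14: reduce T->F. Stack=[E - ( T] ptr=6 lookahead=* remaining=[* ( ( num ) ) ) * id $]
Step 15: shift *. Stack=[E - ( T *] ptr=7 lookahead=( remaining=[( ( num ) ) ) * id $]
Step 16: shift (. Stack=[E - ( T * (] ptr=8 lookahead=( remaining=[( num ) ) ) * id $]
Step 17: shift (. Stack=[E - ( T * ( (] ptr=9 lookahead=num remaining=[num ) ) ) * id $]
Step 18: shift num. Stack=[E - ( T * ( ( num] ptr=10 lookahead=) remaining=[) ) ) * id $]
Step 19: reduce F->num. Stack=[E - ( T * ( ( F] ptr=10 lookahead=) remaining=[) ) ) * id $]
Step 20: reduce T->F. Stack=[E - ( T * ( ( T] ptr=10 lookahead=) remaining=[) ) ) * id $]
Step 21: reduce E->T. Stack=[E - ( T * ( ( E] ptr=10 lookahead=) remaining=[) ) ) * id $]
Step 22: shift ). Stack=[E - ( T * ( ( E )] ptr=11 lookahead=) remaining=[) ) * id $]
Step 23: reduce F->( E ). Stack=[E - ( T * ( F] ptr=11 lookahead=) remaining=[) ) * id $]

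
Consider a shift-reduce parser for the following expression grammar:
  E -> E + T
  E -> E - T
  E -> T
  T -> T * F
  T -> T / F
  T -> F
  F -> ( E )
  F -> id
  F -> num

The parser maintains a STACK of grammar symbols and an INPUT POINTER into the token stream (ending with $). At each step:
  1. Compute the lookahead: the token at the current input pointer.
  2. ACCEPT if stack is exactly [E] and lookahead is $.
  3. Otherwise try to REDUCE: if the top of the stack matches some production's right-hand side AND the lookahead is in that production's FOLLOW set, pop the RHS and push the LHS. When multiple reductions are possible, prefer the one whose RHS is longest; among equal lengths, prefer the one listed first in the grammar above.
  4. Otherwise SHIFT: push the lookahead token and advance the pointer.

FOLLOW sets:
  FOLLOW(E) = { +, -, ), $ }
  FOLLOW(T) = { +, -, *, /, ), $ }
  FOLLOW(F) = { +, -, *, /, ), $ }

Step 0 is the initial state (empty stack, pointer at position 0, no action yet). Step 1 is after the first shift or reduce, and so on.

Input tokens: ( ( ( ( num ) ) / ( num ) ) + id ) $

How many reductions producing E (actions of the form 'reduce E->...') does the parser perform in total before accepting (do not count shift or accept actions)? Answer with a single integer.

Answer: 7

Derivation:
Step 1: shift (. Stack=[(] ptr=1 lookahead=( remaining=[( ( ( num ) ) / ( num ) ) + id ) $]
Step 2: shift (. Stack=[( (] ptr=2 lookahead=( remaining=[( ( num ) ) / ( num ) ) + id ) $]
Step 3: shift (. Stack=[( ( (] ptr=3 lookahead=( remaining=[( num ) ) / ( num ) ) + id ) $]
Step 4: shift (. Stack=[( ( ( (] ptr=4 lookahead=num remaining=[num ) ) / ( num ) ) + id ) $]
Step 5: shift num. Stack=[( ( ( ( num] ptr=5 lookahead=) remaining=[) ) / ( num ) ) + id ) $]
Step 6: reduce F->num. Stack=[( ( ( ( F] ptr=5 lookahead=) remaining=[) ) / ( num ) ) + id ) $]
Step 7: reduce T->F. Stack=[( ( ( ( T] ptr=5 lookahead=) remaining=[) ) / ( num ) ) + id ) $]
Step 8: reduce E->T. Stack=[( ( ( ( E] ptr=5 lookahead=) remaining=[) ) / ( num ) ) + id ) $]
Step 9: shift ). Stack=[( ( ( ( E )] ptr=6 lookahead=) remaining=[) / ( num ) ) + id ) $]
Step 10: reduce F->( E ). Stack=[( ( ( F] ptr=6 lookahead=) remaining=[) / ( num ) ) + id ) $]
Step 11: reduce T->F. Stack=[( ( ( T] ptr=6 lookahead=) remaining=[) / ( num ) ) + id ) $]
Step 12: reduce E->T. Stack=[( ( ( E] ptr=6 lookahead=) remaining=[) / ( num ) ) + id ) $]
Step 13: shift ). Stack=[( ( ( E )] ptr=7 lookahead=/ remaining=[/ ( num ) ) + id ) $]
Step 14: reduce F->( E ). Stack=[( ( F] ptr=7 lookahead=/ remaining=[/ ( num ) ) + id ) $]
Step 15: reduce T->F. Stack=[( ( T] ptr=7 lookahead=/ remaining=[/ ( num ) ) + id ) $]
Step 16: shift /. Stack=[( ( T /] ptr=8 lookahead=( remaining=[( num ) ) + id ) $]
Step 17: shift (. Stack=[( ( T / (] ptr=9 lookahead=num remaining=[num ) ) + id ) $]
Step 18: shift num. Stack=[( ( T / ( num] ptr=10 lookahead=) remaining=[) ) + id ) $]
Step 19: reduce F->num. Stack=[( ( T / ( F] ptr=10 lookahead=) remaining=[) ) + id ) $]
Step 20: reduce T->F. Stack=[( ( T / ( T] ptr=10 lookahead=) remaining=[) ) + id ) $]
Step 21: reduce E->T. Stack=[( ( T / ( E] ptr=10 lookahead=) remaining=[) ) + id ) $]
Step 22: shift ). Stack=[( ( T / ( E )] ptr=11 lookahead=) remaining=[) + id ) $]
Step 23: reduce F->( E ). Stack=[( ( T / F] ptr=11 lookahead=) remaining=[) + id ) $]
Step 24: reduce T->T / F. Stack=[( ( T] ptr=11 lookahead=) remaining=[) + id ) $]
Step 25: reduce E->T. Stack=[( ( E] ptr=11 lookahead=) remaining=[) + id ) $]
Step 26: shift ). Stack=[( ( E )] ptr=12 lookahead=+ remaining=[+ id ) $]
Step 27: reduce F->( E ). Stack=[( F] ptr=12 lookahead=+ remaining=[+ id ) $]
Step 28: reduce T->F. Stack=[( T] ptr=12 lookahead=+ remaining=[+ id ) $]
Step 29: reduce E->T. Stack=[( E] ptr=12 lookahead=+ remaining=[+ id ) $]
Step 30: shift +. Stack=[( E +] ptr=13 lookahead=id remaining=[id ) $]
Step 31: shift id. Stack=[( E + id] ptr=14 lookahead=) remaining=[) $]
Step 32: reduce F->id. Stack=[( E + F] ptr=14 lookahead=) remaining=[) $]
Step 33: reduce T->F. Stack=[( E + T] ptr=14 lookahead=) remaining=[) $]
Step 34: reduce E->E + T. Stack=[( E] ptr=14 lookahead=) remaining=[) $]
Step 35: shift ). Stack=[( E )] ptr=15 lookahead=$ remaining=[$]
Step 36: reduce F->( E ). Stack=[F] ptr=15 lookahead=$ remaining=[$]
Step 37: reduce T->F. Stack=[T] ptr=15 lookahead=$ remaining=[$]
Step 38: reduce E->T. Stack=[E] ptr=15 lookahead=$ remaining=[$]
Step 39: accept. Stack=[E] ptr=15 lookahead=$ remaining=[$]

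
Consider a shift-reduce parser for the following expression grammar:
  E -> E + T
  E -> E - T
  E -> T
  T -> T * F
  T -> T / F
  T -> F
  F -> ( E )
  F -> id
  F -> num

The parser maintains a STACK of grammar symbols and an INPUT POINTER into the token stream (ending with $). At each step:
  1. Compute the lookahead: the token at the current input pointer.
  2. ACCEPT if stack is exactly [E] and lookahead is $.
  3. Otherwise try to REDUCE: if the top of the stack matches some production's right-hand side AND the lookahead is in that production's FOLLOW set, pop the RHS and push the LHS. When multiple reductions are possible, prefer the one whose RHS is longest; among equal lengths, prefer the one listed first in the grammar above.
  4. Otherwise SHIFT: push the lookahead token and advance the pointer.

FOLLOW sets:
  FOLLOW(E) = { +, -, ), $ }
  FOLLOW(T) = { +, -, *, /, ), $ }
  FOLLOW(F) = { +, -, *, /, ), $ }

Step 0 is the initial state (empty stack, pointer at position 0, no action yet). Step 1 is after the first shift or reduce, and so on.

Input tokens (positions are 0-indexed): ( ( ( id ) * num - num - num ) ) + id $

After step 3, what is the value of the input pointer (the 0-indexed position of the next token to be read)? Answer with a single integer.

Step 1: shift (. Stack=[(] ptr=1 lookahead=( remaining=[( ( id ) * num - num - num ) ) + id $]
Step 2: shift (. Stack=[( (] ptr=2 lookahead=( remaining=[( id ) * num - num - num ) ) + id $]
Step 3: shift (. Stack=[( ( (] ptr=3 lookahead=id remaining=[id ) * num - num - num ) ) + id $]

Answer: 3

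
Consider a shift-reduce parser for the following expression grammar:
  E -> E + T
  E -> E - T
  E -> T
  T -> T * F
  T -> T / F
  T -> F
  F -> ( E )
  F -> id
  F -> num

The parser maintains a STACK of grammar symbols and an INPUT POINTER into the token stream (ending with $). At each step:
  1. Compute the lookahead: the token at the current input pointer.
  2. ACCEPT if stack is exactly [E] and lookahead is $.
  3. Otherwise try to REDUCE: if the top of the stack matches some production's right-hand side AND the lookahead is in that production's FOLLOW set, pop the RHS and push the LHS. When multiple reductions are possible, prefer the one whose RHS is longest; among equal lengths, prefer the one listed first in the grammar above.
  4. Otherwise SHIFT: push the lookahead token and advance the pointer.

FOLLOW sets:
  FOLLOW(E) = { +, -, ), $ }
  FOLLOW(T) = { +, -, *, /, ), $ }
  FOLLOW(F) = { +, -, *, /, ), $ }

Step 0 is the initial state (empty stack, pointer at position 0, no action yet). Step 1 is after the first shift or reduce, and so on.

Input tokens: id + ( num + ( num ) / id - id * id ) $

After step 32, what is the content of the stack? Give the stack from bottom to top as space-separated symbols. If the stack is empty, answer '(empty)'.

Step 1: shift id. Stack=[id] ptr=1 lookahead=+ remaining=[+ ( num + ( num ) / id - id * id ) $]
Step 2: reduce F->id. Stack=[F] ptr=1 lookahead=+ remaining=[+ ( num + ( num ) / id - id * id ) $]
Step 3: reduce T->F. Stack=[T] ptr=1 lookahead=+ remaining=[+ ( num + ( num ) / id - id * id ) $]
Step 4: reduce E->T. Stack=[E] ptr=1 lookahead=+ remaining=[+ ( num + ( num ) / id - id * id ) $]
Step 5: shift +. Stack=[E +] ptr=2 lookahead=( remaining=[( num + ( num ) / id - id * id ) $]
Step 6: shift (. Stack=[E + (] ptr=3 lookahead=num remaining=[num + ( num ) / id - id * id ) $]
Step 7: shift num. Stack=[E + ( num] ptr=4 lookahead=+ remaining=[+ ( num ) / id - id * id ) $]
Step 8: reduce F->num. Stack=[E + ( F] ptr=4 lookahead=+ remaining=[+ ( num ) / id - id * id ) $]
Step 9: reduce T->F. Stack=[E + ( T] ptr=4 lookahead=+ remaining=[+ ( num ) / id - id * id ) $]
Step 10: reduce E->T. Stack=[E + ( E] ptr=4 lookahead=+ remaining=[+ ( num ) / id - id * id ) $]
Step 11: shift +. Stack=[E + ( E +] ptr=5 lookahead=( remaining=[( num ) / id - id * id ) $]
Step 12: shift (. Stack=[E + ( E + (] ptr=6 lookahead=num remaining=[num ) / id - id * id ) $]
Step 13: shift num. Stack=[E + ( E + ( num] ptr=7 lookahead=) remaining=[) / id - id * id ) $]
Step 14: reduce F->num. Stack=[E + ( E + ( F] ptr=7 lookahead=) remaining=[) / id - id * id ) $]
Step 15: reduce T->F. Stack=[E + ( E + ( T] ptr=7 lookahead=) remaining=[) / id - id * id ) $]
Step 16: reduce E->T. Stack=[E + ( E + ( E] ptr=7 lookahead=) remaining=[) / id - id * id ) $]
Step 17: shift ). Stack=[E + ( E + ( E )] ptr=8 lookahead=/ remaining=[/ id - id * id ) $]
Step 18: reduce F->( E ). Stack=[E + ( E + F] ptr=8 lookahead=/ remaining=[/ id - id * id ) $]
Step 19: reduce T->F. Stack=[E + ( E + T] ptr=8 lookahead=/ remaining=[/ id - id * id ) $]
Step 20: shift /. Stack=[E + ( E + T /] ptr=9 lookahead=id remaining=[id - id * id ) $]
Step 21: shift id. Stack=[E + ( E + T / id] ptr=10 lookahead=- remaining=[- id * id ) $]
Step 22: reduce F->id. Stack=[E + ( E + T / F] ptr=10 lookahead=- remaining=[- id * id ) $]
Step 23: reduce T->T / F. Stack=[E + ( E + T] ptr=10 lookahead=- remaining=[- id * id ) $]
Step 24: reduce E->E + T. Stack=[E + ( E] ptr=10 lookahead=- remaining=[- id * id ) $]
Step 25: shift -. Stack=[E + ( E -] ptr=11 lookahead=id remaining=[id * id ) $]
Step 26: shift id. Stack=[E + ( E - id] ptr=12 lookahead=* remaining=[* id ) $]
Step 27: reduce F->id. Stack=[E + ( E - F] ptr=12 lookahead=* remaining=[* id ) $]
Step 28: reduce T->F. Stack=[E + ( E - T] ptr=12 lookahead=* remaining=[* id ) $]
Step 29: shift *. Stack=[E + ( E - T *] ptr=13 lookahead=id remaining=[id ) $]
Step 30: shift id. Stack=[E + ( E - T * id] ptr=14 lookahead=) remaining=[) $]
Step 31: reduce F->id. Stack=[E + ( E - T * F] ptr=14 lookahead=) remaining=[) $]
Step 32: reduce T->T * F. Stack=[E + ( E - T] ptr=14 lookahead=) remaining=[) $]

Answer: E + ( E - T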